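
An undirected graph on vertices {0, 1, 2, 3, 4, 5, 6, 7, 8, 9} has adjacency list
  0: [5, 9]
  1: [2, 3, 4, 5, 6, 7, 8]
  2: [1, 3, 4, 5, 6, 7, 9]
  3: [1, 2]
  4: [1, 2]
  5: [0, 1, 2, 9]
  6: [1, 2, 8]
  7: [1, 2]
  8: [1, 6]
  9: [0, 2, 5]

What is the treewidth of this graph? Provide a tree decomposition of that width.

The largest bag has 3 vertices, giving width 2; this decomposition certifies tw(G) ≤ 2. For the lower bound, the 3 vertices {0, 5, 9} are pairwise adjacent, and any tree decomposition puts a clique entirely inside one bag — forcing width ≥ 2. Combining the bounds, tw(G) = 2.

Treewidth 2.
One such decomposition:
Bags: B1 = {1, 2, 6}  B2 = {1, 2, 4}  B3 = {1, 2, 5}  B4 = {1, 6, 8}  B5 = {2, 5, 9}  B6 = {1, 2, 3}  B7 = {1, 2, 7}  B8 = {0, 5, 9}
Tree: B1–B2, B2–B3, B1–B4, B3–B5, B3–B6, B6–B7, B5–B8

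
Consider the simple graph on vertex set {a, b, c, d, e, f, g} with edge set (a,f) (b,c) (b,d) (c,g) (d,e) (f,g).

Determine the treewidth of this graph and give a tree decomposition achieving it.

Treewidth 1.
One such decomposition:
Bags: B1 = {d, e}  B2 = {b, d}  B3 = {b, c}  B4 = {c, g}  B5 = {f, g}  B6 = {a, f}
Tree: B1–B2, B2–B3, B3–B4, B4–B5, B5–B6

Every bag has size at most 2, so the width is 2 − 1 = 1 and tw(G) ≤ 1. Any graph with an edge has treewidth ≥ 1, and G has the edge e–d. The upper and lower bounds meet at 1, so that is the treewidth.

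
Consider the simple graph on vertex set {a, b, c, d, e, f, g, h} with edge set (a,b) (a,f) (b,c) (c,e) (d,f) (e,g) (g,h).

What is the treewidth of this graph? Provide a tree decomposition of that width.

Each bag holds 2 vertices, so the decomposition has width 1, which upper-bounds the treewidth. Any graph with an edge has treewidth ≥ 1, and G has the edge h–g. Hence tw(G) = 1 exactly.

Treewidth 1.
Bags: B1 = {g, h}  B2 = {e, g}  B3 = {c, e}  B4 = {b, c}  B5 = {a, b}  B6 = {a, f}  B7 = {d, f}
Tree: B1–B2, B2–B3, B3–B4, B4–B5, B5–B6, B6–B7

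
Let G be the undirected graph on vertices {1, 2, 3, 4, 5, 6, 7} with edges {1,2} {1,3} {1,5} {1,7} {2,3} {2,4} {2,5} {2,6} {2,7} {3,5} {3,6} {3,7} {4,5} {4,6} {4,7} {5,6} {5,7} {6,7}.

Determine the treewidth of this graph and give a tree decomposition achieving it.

Treewidth 4.
One such decomposition:
Bags: B1 = {2, 4, 5, 6, 7}  B2 = {2, 3, 5, 6, 7}  B3 = {1, 2, 3, 5, 7}
Tree: B1–B2, B2–B3

The largest bag has 5 vertices, giving width 4; this decomposition certifies tw(G) ≤ 4. On the other hand G contains the 5-clique {1, 2, 3, 5, 7}. A clique must lie in a single bag of any decomposition, so no decomposition can have width below 4. Therefore the treewidth is 4.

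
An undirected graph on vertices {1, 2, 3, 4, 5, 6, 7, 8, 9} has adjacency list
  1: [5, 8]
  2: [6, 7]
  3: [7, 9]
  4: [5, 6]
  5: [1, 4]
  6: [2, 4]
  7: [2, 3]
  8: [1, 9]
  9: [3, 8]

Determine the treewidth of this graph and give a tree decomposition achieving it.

Every bag has size at most 3, so the width is 3 − 1 = 2 and tw(G) ≤ 2. The edges 7–3–9–8–1–5–4–6–2–7 form a cycle, so G is not a tree and its treewidth is at least 2. Therefore the treewidth is 2.

Treewidth 2.
Bags: B1 = {3, 7, 9}  B2 = {7, 8, 9}  B3 = {1, 7, 8}  B4 = {1, 5, 7}  B5 = {4, 5, 7}  B6 = {4, 6, 7}  B7 = {2, 6, 7}
Tree: B1–B2, B2–B3, B3–B4, B4–B5, B5–B6, B6–B7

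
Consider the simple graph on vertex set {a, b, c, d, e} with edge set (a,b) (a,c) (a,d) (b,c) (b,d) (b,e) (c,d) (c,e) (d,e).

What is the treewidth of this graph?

3

A width-3 tree decomposition is:
Bags: B1 = {a, b, c, d}  B2 = {b, c, d, e}
Tree: B1–B2
Each bag holds 4 vertices, so the decomposition has width 3, which upper-bounds the treewidth. Conversely, {b, c, d, e} is a clique of size 4, and the vertices of any clique must share a bag in every tree decomposition; so some bag has ≥ 4 vertices and tw(G) ≥ 3. The upper and lower bounds meet at 3, so that is the treewidth.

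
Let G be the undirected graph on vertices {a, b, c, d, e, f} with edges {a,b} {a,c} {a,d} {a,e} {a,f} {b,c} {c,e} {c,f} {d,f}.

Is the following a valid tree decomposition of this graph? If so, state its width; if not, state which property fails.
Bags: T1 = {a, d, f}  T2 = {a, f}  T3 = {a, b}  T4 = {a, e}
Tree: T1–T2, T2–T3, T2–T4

No — vertex c appears in no bag.

A tree decomposition must satisfy three properties: every vertex lies in some bag; for every edge, both endpoints lie together in some bag; and for every vertex, the bags containing it form a connected subtree. Here vertex c appears in no bag, so the decomposition is invalid.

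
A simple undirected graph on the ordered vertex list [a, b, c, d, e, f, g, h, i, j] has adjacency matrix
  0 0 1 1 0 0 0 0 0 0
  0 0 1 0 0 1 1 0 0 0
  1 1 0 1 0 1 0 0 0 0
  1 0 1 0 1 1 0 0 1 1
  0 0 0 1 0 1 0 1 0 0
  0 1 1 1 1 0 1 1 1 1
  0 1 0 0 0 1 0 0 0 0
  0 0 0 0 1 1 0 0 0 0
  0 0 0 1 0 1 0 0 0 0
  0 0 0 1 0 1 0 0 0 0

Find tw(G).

A width-2 tree decomposition is:
Bags: B1 = {b, c, f}  B2 = {c, d, f}  B3 = {a, c, d}  B4 = {d, f, j}  B5 = {d, f, i}  B6 = {b, f, g}  B7 = {d, e, f}  B8 = {e, f, h}
Tree: B1–B2, B2–B3, B2–B4, B2–B5, B1–B6, B5–B7, B7–B8
Each bag holds 3 vertices, so the decomposition has width 2, which upper-bounds the treewidth. Conversely, {a, c, d} is a clique of size 3, and the vertices of any clique must share a bag in every tree decomposition; so some bag has ≥ 3 vertices and tw(G) ≥ 2. Combining the bounds, tw(G) = 2.

2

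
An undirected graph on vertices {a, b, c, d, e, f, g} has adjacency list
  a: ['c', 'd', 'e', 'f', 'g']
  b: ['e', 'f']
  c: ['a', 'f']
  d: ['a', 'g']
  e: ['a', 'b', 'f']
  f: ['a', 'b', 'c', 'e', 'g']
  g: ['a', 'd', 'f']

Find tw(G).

2

A width-2 tree decomposition is:
Bags: B1 = {a, f, g}  B2 = {a, e, f}  B3 = {b, e, f}  B4 = {a, c, f}  B5 = {a, d, g}
Tree: B1–B2, B2–B3, B1–B4, B1–B5
Each bag holds 3 vertices, so the decomposition has width 2, which upper-bounds the treewidth. Conversely, {a, d, g} is a clique of size 3, and the vertices of any clique must share a bag in every tree decomposition; so some bag has ≥ 3 vertices and tw(G) ≥ 2. The upper and lower bounds meet at 2, so that is the treewidth.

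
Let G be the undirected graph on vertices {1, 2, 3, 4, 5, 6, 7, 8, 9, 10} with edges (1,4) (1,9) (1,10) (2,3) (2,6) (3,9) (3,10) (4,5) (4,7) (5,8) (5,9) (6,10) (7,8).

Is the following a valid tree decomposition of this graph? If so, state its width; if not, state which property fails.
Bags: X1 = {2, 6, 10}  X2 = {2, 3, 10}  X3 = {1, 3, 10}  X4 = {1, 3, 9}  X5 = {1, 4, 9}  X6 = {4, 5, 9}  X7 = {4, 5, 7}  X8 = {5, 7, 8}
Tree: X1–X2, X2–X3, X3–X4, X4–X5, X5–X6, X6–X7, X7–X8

Yes; width 2.

Every vertex of G appears in some bag (union = {1, 2, 3, 4, 5, 6, 7, 8, 9, 10}); every edge is covered by a bag; and for each vertex v the set of bags containing v is connected in the bag tree. The decomposition is therefore valid. The largest bag has 3 vertices, so the width is 2.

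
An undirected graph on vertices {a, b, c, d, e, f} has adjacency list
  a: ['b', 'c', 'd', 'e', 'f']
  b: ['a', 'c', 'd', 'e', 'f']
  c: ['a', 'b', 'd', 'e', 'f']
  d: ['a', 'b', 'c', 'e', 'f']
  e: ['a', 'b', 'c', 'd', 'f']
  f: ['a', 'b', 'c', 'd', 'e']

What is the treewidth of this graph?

A width-5 tree decomposition is:
Bags: B1 = {a, b, c, d, e, f}
Tree: (single bag)
With just one bag of size 6, the width is 6 − 1 = 5, so tw(G) ≤ 5. On the other hand G contains the 6-clique {a, b, c, d, e, f}. A clique must lie in a single bag of any decomposition, so no decomposition can have width below 5. The upper and lower bounds meet at 5, so that is the treewidth.

5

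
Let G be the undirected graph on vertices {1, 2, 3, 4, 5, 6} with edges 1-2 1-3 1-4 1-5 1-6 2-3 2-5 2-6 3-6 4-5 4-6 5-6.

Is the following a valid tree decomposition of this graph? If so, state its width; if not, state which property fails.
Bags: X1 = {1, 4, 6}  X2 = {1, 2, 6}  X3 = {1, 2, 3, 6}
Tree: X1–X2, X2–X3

A tree decomposition must satisfy three properties: every vertex lies in some bag; for every edge, both endpoints lie together in some bag; and for every vertex, the bags containing it form a connected subtree. Here vertex 5 appears in no bag, so the decomposition is invalid.

No — vertex 5 appears in no bag.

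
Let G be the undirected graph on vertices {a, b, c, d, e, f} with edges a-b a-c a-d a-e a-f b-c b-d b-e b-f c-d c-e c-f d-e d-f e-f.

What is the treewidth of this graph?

A width-5 tree decomposition is:
Bags: B1 = {a, b, c, d, e, f}
Tree: (single bag)
With just one bag of size 6, the width is 6 − 1 = 5, so tw(G) ≤ 5. For the lower bound, the 6 vertices {a, b, c, d, e, f} are pairwise adjacent, and any tree decomposition puts a clique entirely inside one bag — forcing width ≥ 5. The upper and lower bounds meet at 5, so that is the treewidth.

5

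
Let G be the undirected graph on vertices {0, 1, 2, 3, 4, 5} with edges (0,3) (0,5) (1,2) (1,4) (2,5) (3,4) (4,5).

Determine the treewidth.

2

A width-2 tree decomposition is:
Bags: B1 = {0, 3, 4}  B2 = {0, 4, 5}  B3 = {1, 4, 5}  B4 = {1, 2, 5}
Tree: B1–B2, B2–B3, B3–B4
Every bag has size at most 3, so the width is 3 − 1 = 2 and tw(G) ≤ 2. The edges 3–0–5–4–3 form a cycle, so G is not a tree and its treewidth is at least 2. Hence tw(G) = 2 exactly.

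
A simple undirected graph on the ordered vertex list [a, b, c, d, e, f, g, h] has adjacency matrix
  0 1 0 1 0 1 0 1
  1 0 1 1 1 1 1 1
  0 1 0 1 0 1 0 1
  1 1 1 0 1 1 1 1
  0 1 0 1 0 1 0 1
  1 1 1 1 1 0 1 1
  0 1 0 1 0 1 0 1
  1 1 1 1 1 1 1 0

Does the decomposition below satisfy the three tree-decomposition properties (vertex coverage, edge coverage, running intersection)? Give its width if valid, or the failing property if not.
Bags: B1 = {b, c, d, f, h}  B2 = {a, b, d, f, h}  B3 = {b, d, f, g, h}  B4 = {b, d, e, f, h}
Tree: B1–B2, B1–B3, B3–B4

Vertex coverage: the bags together contain {a, b, c, d, e, f, g, h}, the full vertex set. Edge coverage: each edge of G has both endpoints in at least one bag. Running intersection: for every vertex, the bags containing it form a connected subtree. All three properties hold, so this is a valid tree decomposition of width max|bag| − 1 = 4, and hence tw(G) ≤ 4.

Yes; width 4.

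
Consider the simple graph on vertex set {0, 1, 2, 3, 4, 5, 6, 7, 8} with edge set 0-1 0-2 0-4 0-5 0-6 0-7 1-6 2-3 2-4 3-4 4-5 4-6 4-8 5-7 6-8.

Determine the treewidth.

A width-2 tree decomposition is:
Bags: B1 = {0, 4, 6}  B2 = {4, 6, 8}  B3 = {0, 2, 4}  B4 = {0, 4, 5}  B5 = {2, 3, 4}  B6 = {0, 1, 6}  B7 = {0, 5, 7}
Tree: B1–B2, B1–B3, B1–B4, B3–B5, B1–B6, B4–B7
Each bag holds 3 vertices, so the decomposition has width 2, which upper-bounds the treewidth. Conversely, {0, 1, 6} is a clique of size 3, and the vertices of any clique must share a bag in every tree decomposition; so some bag has ≥ 3 vertices and tw(G) ≥ 2. Therefore the treewidth is 2.

2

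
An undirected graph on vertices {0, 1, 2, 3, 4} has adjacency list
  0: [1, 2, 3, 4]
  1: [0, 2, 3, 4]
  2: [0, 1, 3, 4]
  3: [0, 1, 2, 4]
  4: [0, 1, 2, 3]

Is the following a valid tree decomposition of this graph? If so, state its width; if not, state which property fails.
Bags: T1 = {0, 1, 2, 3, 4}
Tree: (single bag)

Yes; width 4.

Vertex coverage: the bags together contain {0, 1, 2, 3, 4}, the full vertex set. Edge coverage: each edge of G has both endpoints in at least one bag. Running intersection: for every vertex, the bags containing it form a connected subtree. All three properties hold, so this is a valid tree decomposition of width max|bag| − 1 = 4, and hence tw(G) ≤ 4.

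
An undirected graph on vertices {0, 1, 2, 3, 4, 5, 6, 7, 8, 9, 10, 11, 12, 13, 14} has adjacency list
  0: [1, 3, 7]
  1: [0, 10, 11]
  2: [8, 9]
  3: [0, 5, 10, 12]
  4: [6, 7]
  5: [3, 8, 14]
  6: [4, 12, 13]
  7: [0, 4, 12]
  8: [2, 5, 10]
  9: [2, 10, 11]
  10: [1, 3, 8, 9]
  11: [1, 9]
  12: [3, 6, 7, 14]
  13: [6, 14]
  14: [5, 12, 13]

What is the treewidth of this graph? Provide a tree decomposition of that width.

Treewidth 3.
One optimal decomposition is:
Bags: B1 = {4, 6, 13, 14}  B2 = {4, 6, 12, 14}  B3 = {4, 7, 12, 14}  B4 = {5, 7, 12, 14}  B5 = {3, 5, 7, 12}  B6 = {0, 3, 5, 7}  B7 = {0, 3, 5, 8}  B8 = {0, 3, 8, 10}  B9 = {0, 1, 8, 10}  B10 = {1, 2, 8, 10}  B11 = {1, 2, 9, 10}  B12 = {1, 2, 9, 11}
Tree: B1–B2, B2–B3, B3–B4, B4–B5, B5–B6, B6–B7, B7–B8, B8–B9, B9–B10, B10–B11, B11–B12

Each bag holds 4 vertices, so the decomposition has width 3, which upper-bounds the treewidth. For the lower bound: the 4 vertex sets {4,6,13}, {14}, {12}, {0,3,5,7} are disjoint, each induces a connected subgraph, and every pair is joined by at least one edge of G. Contracting each set to a single vertex therefore yields K_{4} as a minor, and since treewidth is minor-monotone, tw(G) ≥ tw(K_{4}) = 3. Hence tw(G) = 3 exactly.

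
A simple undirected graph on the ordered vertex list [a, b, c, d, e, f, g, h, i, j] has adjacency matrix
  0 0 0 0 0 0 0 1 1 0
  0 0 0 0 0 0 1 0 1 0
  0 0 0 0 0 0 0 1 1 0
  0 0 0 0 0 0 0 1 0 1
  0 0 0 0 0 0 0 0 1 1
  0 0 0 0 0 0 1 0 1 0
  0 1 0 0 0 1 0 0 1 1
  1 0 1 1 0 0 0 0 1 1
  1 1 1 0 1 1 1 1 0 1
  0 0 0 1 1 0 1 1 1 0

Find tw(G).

2

A width-2 tree decomposition is:
Bags: B1 = {g, i, j}  B2 = {h, i, j}  B3 = {e, i, j}  B4 = {c, h, i}  B5 = {b, g, i}  B6 = {d, h, j}  B7 = {f, g, i}  B8 = {a, h, i}
Tree: B1–B2, B2–B3, B2–B4, B1–B5, B2–B6, B5–B7, B4–B8
Each bag holds 3 vertices, so the decomposition has width 2, which upper-bounds the treewidth. On the other hand G contains the 3-clique {d, h, j}. A clique must lie in a single bag of any decomposition, so no decomposition can have width below 2. Combining the bounds, tw(G) = 2.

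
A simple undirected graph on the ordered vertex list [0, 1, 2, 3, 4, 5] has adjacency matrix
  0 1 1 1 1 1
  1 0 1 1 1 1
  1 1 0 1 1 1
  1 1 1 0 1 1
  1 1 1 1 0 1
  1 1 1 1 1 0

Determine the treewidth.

5

A width-5 tree decomposition is:
Bags: B1 = {0, 1, 2, 3, 4, 5}
Tree: (single bag)
With just one bag of size 6, the width is 6 − 1 = 5, so tw(G) ≤ 5. On the other hand G contains the 6-clique {0, 1, 2, 3, 4, 5}. A clique must lie in a single bag of any decomposition, so no decomposition can have width below 5. Combining the bounds, tw(G) = 5.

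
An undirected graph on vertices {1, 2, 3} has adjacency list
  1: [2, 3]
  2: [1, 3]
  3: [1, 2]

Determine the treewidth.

A width-2 tree decomposition is:
Bags: B1 = {1, 2, 3}
Tree: (single bag)
With just one bag of size 3, the width is 3 − 1 = 2, so tw(G) ≤ 2. On the other hand G contains the 3-clique {1, 2, 3}. A clique must lie in a single bag of any decomposition, so no decomposition can have width below 2. Therefore the treewidth is 2.

2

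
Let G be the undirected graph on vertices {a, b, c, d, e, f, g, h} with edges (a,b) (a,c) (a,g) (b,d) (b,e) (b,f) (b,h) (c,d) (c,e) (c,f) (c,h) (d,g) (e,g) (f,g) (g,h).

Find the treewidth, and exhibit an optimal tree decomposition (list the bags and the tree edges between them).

Each bag holds 4 vertices, so the decomposition has width 3, which upper-bounds the treewidth. For the lower bound: the 4 vertex sets {a,c}, {g,h}, {b}, {d} are disjoint, each induces a connected subgraph, and every pair is joined by at least one edge of G. Contracting each set to a single vertex therefore yields K_{4} as a minor, and since treewidth is minor-monotone, tw(G) ≥ tw(K_{4}) = 3. Therefore the treewidth is 3.

Treewidth 3.
One such decomposition:
Bags: B1 = {a, b, c, g}  B2 = {b, c, g, h}  B3 = {b, c, d, g}  B4 = {b, c, f, g}  B5 = {b, c, e, g}
Tree: B1–B2, B2–B3, B3–B4, B4–B5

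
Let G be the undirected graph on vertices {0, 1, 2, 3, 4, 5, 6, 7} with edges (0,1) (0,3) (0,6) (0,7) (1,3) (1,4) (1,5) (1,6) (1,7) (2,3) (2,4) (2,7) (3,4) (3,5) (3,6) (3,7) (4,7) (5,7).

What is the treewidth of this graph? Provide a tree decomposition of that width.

Treewidth 3.
One such decomposition:
Bags: B1 = {0, 1, 3, 7}  B2 = {0, 1, 3, 6}  B3 = {1, 3, 4, 7}  B4 = {2, 3, 4, 7}  B5 = {1, 3, 5, 7}
Tree: B1–B2, B1–B3, B3–B4, B1–B5

Each bag holds 4 vertices, so the decomposition has width 3, which upper-bounds the treewidth. On the other hand G contains the 4-clique {0, 1, 3, 6}. A clique must lie in a single bag of any decomposition, so no decomposition can have width below 3. Therefore the treewidth is 3.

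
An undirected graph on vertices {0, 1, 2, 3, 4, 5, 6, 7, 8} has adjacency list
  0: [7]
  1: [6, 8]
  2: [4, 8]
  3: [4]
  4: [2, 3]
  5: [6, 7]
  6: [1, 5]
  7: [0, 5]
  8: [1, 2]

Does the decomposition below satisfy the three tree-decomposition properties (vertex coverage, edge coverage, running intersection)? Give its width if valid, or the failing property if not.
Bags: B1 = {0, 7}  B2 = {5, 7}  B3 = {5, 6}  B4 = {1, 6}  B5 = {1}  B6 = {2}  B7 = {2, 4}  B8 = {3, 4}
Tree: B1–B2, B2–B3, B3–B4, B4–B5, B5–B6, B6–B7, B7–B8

A tree decomposition must satisfy three properties: every vertex lies in some bag; for every edge, both endpoints lie together in some bag; and for every vertex, the bags containing it form a connected subtree. Here vertex 8 appears in no bag, so the decomposition is invalid.

No — vertex 8 appears in no bag.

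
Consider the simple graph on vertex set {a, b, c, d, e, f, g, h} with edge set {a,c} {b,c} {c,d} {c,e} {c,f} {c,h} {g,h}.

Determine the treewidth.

A width-1 tree decomposition is:
Bags: B1 = {a, c}  B2 = {c, d}  B3 = {c, h}  B4 = {g, h}  B5 = {c, e}  B6 = {b, c}  B7 = {c, f}
Tree: B1–B2, B2–B3, B3–B4, B2–B5, B5–B6, B6–B7
The largest bag has 2 vertices, giving width 1; this decomposition certifies tw(G) ≤ 1. Since G has at least one edge (e.g. c–a), it is not an edgeless graph, so tw(G) ≥ 1. Hence tw(G) = 1 exactly.

1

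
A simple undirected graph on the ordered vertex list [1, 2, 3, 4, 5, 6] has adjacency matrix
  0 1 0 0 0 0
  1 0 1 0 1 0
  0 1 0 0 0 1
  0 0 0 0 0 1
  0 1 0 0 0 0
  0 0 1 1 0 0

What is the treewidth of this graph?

A width-1 tree decomposition is:
Bags: B1 = {2, 5}  B2 = {2, 3}  B3 = {1, 2}  B4 = {3, 6}  B5 = {4, 6}
Tree: B1–B2, B1–B3, B2–B4, B4–B5
Every bag has size at most 2, so the width is 2 − 1 = 1 and tw(G) ≤ 1. Since G has at least one edge (e.g. 5–2), it is not an edgeless graph, so tw(G) ≥ 1. Hence tw(G) = 1 exactly.

1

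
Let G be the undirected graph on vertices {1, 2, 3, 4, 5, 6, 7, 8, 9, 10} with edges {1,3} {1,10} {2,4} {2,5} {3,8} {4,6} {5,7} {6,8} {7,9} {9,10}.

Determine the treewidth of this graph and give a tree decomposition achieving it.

The largest bag has 3 vertices, giving width 2; this decomposition certifies tw(G) ≤ 2. Since 6–8–3–1–10–9–7–5–2–4–6 is a cycle in G, G is not acyclic. Forests are exactly the graphs of treewidth ≤ 1, so tw(G) ≥ 2. Hence tw(G) = 2 exactly.

Treewidth 2.
One optimal decomposition is:
Bags: B1 = {3, 6, 8}  B2 = {1, 3, 6}  B3 = {1, 6, 10}  B4 = {6, 9, 10}  B5 = {6, 7, 9}  B6 = {5, 6, 7}  B7 = {2, 5, 6}  B8 = {2, 4, 6}
Tree: B1–B2, B2–B3, B3–B4, B4–B5, B5–B6, B6–B7, B7–B8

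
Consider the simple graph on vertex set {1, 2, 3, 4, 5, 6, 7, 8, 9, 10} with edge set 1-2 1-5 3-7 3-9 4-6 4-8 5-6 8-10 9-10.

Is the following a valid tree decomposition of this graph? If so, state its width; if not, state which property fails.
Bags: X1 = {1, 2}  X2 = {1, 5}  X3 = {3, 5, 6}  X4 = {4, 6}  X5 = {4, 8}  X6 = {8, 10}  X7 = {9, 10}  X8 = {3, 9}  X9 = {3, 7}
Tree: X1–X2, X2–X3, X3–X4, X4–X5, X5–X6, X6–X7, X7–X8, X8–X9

No — bags containing vertex 3 are not connected in the tree.

A tree decomposition must satisfy three properties: every vertex lies in some bag; for every edge, both endpoints lie together in some bag; and for every vertex, the bags containing it form a connected subtree. Here bags containing vertex 3 are not connected in the tree, so the decomposition is invalid.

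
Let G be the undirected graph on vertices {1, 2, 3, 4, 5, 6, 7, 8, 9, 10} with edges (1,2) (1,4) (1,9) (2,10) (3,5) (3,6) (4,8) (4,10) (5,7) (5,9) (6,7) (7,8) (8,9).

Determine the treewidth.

2

A width-2 tree decomposition is:
Bags: B1 = {1, 2, 10}  B2 = {1, 4, 10}  B3 = {1, 4, 9}  B4 = {4, 8, 9}  B5 = {5, 8, 9}  B6 = {5, 7, 8}  B7 = {3, 5, 7}  B8 = {3, 6, 7}
Tree: B1–B2, B2–B3, B3–B4, B4–B5, B5–B6, B6–B7, B7–B8
Every bag has size at most 3, so the width is 3 − 1 = 2 and tw(G) ≤ 2. For the lower bound, G contains the cycle 2–10–4–1–2, so G is not a forest; only forests have treewidth ≤ 1, hence tw(G) ≥ 2. Therefore the treewidth is 2.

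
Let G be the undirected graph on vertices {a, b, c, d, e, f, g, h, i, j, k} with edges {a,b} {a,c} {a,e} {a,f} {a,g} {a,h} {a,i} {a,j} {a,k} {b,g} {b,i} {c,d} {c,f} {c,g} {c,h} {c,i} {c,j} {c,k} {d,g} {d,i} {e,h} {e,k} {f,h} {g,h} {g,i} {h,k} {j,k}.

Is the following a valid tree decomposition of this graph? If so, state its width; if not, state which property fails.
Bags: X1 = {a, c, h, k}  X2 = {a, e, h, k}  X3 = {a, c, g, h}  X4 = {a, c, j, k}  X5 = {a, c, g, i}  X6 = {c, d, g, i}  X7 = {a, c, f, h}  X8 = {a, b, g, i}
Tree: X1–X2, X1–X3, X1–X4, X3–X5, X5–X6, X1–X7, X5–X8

Vertex coverage: the bags together contain {a, b, c, d, e, f, g, h, i, j, k}, the full vertex set. Edge coverage: each edge of G has both endpoints in at least one bag. Running intersection: for every vertex, the bags containing it form a connected subtree. All three properties hold, so this is a valid tree decomposition of width max|bag| − 1 = 3, and hence tw(G) ≤ 3.

Yes; width 3.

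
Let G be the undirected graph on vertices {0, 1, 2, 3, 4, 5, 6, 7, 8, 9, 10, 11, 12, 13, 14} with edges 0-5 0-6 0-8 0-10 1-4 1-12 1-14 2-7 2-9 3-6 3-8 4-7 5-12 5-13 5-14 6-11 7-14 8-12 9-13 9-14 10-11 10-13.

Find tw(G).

3

A width-3 tree decomposition is:
Bags: B1 = {2, 4, 7, 9}  B2 = {4, 7, 9, 14}  B3 = {1, 4, 9, 14}  B4 = {1, 9, 13, 14}  B5 = {1, 5, 13, 14}  B6 = {1, 5, 12, 13}  B7 = {5, 10, 12, 13}  B8 = {0, 5, 10, 12}  B9 = {0, 8, 10, 12}  B10 = {0, 8, 10, 11}  B11 = {0, 6, 8, 11}  B12 = {3, 6, 8, 11}
Tree: B1–B2, B2–B3, B3–B4, B4–B5, B5–B6, B6–B7, B7–B8, B8–B9, B9–B10, B10–B11, B11–B12
Every bag has size at most 4, so the width is 4 − 1 = 3 and tw(G) ≤ 3. For the lower bound: the 4 vertex sets {2,4,7}, {9}, {14}, {1,5,12,13} are disjoint, each induces a connected subgraph, and every pair is joined by at least one edge of G. Contracting each set to a single vertex therefore yields K_{4} as a minor, and since treewidth is minor-monotone, tw(G) ≥ tw(K_{4}) = 3. The upper and lower bounds meet at 3, so that is the treewidth.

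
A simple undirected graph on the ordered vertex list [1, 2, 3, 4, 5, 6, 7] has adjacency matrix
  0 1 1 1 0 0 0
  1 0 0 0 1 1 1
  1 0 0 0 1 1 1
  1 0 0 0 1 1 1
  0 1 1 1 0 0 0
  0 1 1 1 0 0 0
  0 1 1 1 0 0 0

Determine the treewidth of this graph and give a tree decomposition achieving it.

Every bag has size at most 4, so the width is 4 − 1 = 3 and tw(G) ≤ 3. For the lower bound: the 4 vertex sets {4,6}, {1,2}, {3}, {7} are disjoint, each induces a connected subgraph, and every pair is joined by at least one edge of G. Contracting each set to a single vertex therefore yields K_{4} as a minor, and since treewidth is minor-monotone, tw(G) ≥ tw(K_{4}) = 3. Therefore the treewidth is 3.

Treewidth 3.
One optimal decomposition is:
Bags: B1 = {2, 3, 4, 6}  B2 = {1, 2, 3, 4}  B3 = {2, 3, 4, 7}  B4 = {2, 3, 4, 5}
Tree: B1–B2, B2–B3, B3–B4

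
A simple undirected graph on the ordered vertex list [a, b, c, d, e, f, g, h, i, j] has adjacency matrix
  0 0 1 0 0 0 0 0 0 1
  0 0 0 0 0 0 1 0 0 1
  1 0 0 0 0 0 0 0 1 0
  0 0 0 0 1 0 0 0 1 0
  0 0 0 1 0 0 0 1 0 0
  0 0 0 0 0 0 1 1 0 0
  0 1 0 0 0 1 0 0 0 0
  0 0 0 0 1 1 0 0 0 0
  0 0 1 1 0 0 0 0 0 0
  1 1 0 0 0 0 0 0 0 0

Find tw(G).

A width-2 tree decomposition is:
Bags: B1 = {b, g, j}  B2 = {f, g, j}  B3 = {f, h, j}  B4 = {e, h, j}  B5 = {d, e, j}  B6 = {d, i, j}  B7 = {c, i, j}  B8 = {a, c, j}
Tree: B1–B2, B2–B3, B3–B4, B4–B5, B5–B6, B6–B7, B7–B8
Every bag has size at most 3, so the width is 3 − 1 = 2 and tw(G) ≤ 2. Since j–b–g–f–h–e–d–i–c–a–j is a cycle in G, G is not acyclic. Forests are exactly the graphs of treewidth ≤ 1, so tw(G) ≥ 2. The upper and lower bounds meet at 2, so that is the treewidth.

2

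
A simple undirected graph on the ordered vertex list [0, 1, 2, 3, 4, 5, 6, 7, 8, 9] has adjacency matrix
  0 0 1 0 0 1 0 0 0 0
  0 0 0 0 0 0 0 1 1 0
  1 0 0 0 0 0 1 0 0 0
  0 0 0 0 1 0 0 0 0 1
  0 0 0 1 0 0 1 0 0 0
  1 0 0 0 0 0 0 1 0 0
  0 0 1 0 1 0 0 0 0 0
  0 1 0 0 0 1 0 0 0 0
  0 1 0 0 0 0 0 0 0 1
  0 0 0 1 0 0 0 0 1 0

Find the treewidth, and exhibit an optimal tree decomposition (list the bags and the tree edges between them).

Treewidth 2.
Bags: B1 = {0, 5, 7}  B2 = {0, 1, 7}  B3 = {0, 1, 8}  B4 = {0, 8, 9}  B5 = {0, 3, 9}  B6 = {0, 3, 4}  B7 = {0, 4, 6}  B8 = {0, 2, 6}
Tree: B1–B2, B2–B3, B3–B4, B4–B5, B5–B6, B6–B7, B7–B8

Each bag holds 3 vertices, so the decomposition has width 2, which upper-bounds the treewidth. Since 0–5–7–1–8–9–3–4–6–2–0 is a cycle in G, G is not acyclic. Forests are exactly the graphs of treewidth ≤ 1, so tw(G) ≥ 2. The upper and lower bounds meet at 2, so that is the treewidth.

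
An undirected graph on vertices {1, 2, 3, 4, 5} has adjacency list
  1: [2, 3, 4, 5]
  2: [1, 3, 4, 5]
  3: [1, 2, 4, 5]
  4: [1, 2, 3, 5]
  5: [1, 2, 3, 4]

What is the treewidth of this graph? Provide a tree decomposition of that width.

Treewidth 4.
One such decomposition:
Bags: B1 = {1, 2, 3, 4, 5}
Tree: (single bag)

A single bag containing all 5 vertices is trivially a valid decomposition of width 4. Conversely, {1, 2, 3, 4, 5} is a clique of size 5, and the vertices of any clique must share a bag in every tree decomposition; so some bag has ≥ 5 vertices and tw(G) ≥ 4. Hence tw(G) = 4 exactly.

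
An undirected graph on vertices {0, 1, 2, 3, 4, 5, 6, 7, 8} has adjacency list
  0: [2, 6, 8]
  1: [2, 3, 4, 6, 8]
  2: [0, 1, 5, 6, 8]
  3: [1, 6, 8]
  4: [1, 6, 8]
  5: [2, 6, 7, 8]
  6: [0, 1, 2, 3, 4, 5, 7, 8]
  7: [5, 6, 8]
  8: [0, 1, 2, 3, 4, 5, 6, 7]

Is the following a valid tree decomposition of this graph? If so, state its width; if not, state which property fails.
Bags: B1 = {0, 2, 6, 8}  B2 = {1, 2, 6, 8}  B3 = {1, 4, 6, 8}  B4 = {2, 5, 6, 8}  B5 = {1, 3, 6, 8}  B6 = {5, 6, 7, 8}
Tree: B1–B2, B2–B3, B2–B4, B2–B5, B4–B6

Vertex coverage: the bags together contain {0, 1, 2, 3, 4, 5, 6, 7, 8}, the full vertex set. Edge coverage: each edge of G has both endpoints in at least one bag. Running intersection: for every vertex, the bags containing it form a connected subtree. All three properties hold, so this is a valid tree decomposition of width max|bag| − 1 = 3, and hence tw(G) ≤ 3.

Yes; width 3.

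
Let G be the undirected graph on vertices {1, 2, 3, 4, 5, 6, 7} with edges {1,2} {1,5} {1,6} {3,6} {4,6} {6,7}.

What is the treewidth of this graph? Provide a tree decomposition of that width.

The largest bag has 2 vertices, giving width 1; this decomposition certifies tw(G) ≤ 1. Since G has at least one edge (e.g. 1–2), it is not an edgeless graph, so tw(G) ≥ 1. The upper and lower bounds meet at 1, so that is the treewidth.

Treewidth 1.
Bags: B1 = {1, 2}  B2 = {1, 6}  B3 = {3, 6}  B4 = {1, 5}  B5 = {4, 6}  B6 = {6, 7}
Tree: B1–B2, B2–B3, B1–B4, B2–B5, B2–B6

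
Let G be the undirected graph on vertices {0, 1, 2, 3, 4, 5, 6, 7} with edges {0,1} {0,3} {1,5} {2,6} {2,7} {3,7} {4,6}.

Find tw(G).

1

A width-1 tree decomposition is:
Bags: B1 = {4, 6}  B2 = {2, 6}  B3 = {2, 7}  B4 = {3, 7}  B5 = {0, 3}  B6 = {0, 1}  B7 = {1, 5}
Tree: B1–B2, B2–B3, B3–B4, B4–B5, B5–B6, B6–B7
The largest bag has 2 vertices, giving width 1; this decomposition certifies tw(G) ≤ 1. Since G has at least one edge (e.g. 4–6), it is not an edgeless graph, so tw(G) ≥ 1. Combining the bounds, tw(G) = 1.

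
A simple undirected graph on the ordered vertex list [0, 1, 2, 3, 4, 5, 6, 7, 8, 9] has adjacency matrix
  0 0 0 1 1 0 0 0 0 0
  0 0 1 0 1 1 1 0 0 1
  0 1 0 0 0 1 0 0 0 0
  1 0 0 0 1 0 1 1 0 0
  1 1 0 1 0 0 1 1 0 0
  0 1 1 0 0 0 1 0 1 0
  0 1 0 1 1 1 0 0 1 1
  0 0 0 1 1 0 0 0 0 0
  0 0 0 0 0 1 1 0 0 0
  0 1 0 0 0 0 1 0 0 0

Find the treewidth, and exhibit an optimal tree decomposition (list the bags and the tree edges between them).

The largest bag has 3 vertices, giving width 2; this decomposition certifies tw(G) ≤ 2. For the lower bound, the 3 vertices {0, 3, 4} are pairwise adjacent, and any tree decomposition puts a clique entirely inside one bag — forcing width ≥ 2. Combining the bounds, tw(G) = 2.

Treewidth 2.
One such decomposition:
Bags: B1 = {3, 4, 6}  B2 = {1, 4, 6}  B3 = {0, 3, 4}  B4 = {1, 6, 9}  B5 = {1, 5, 6}  B6 = {3, 4, 7}  B7 = {1, 2, 5}  B8 = {5, 6, 8}
Tree: B1–B2, B1–B3, B2–B4, B2–B5, B1–B6, B5–B7, B5–B8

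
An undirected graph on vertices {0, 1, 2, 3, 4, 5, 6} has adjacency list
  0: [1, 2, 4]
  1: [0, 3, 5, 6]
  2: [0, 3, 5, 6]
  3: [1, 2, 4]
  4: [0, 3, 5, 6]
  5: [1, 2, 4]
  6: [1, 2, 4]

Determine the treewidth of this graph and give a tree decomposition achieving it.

Every bag has size at most 4, so the width is 4 − 1 = 3 and tw(G) ≤ 3. For the lower bound: the 4 vertex sets {2,6}, {4,5}, {1}, {0} are disjoint, each induces a connected subgraph, and every pair is joined by at least one edge of G. Contracting each set to a single vertex therefore yields K_{4} as a minor, and since treewidth is minor-monotone, tw(G) ≥ tw(K_{4}) = 3. Therefore the treewidth is 3.

Treewidth 3.
Bags: B1 = {1, 2, 4, 6}  B2 = {1, 2, 4, 5}  B3 = {0, 1, 2, 4}  B4 = {1, 2, 3, 4}
Tree: B1–B2, B2–B3, B3–B4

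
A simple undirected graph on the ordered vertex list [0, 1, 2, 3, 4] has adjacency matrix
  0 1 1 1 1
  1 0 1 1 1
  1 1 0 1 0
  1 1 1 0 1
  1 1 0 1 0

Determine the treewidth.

A width-3 tree decomposition is:
Bags: B1 = {0, 1, 3, 4}  B2 = {0, 1, 2, 3}
Tree: B1–B2
Each bag holds 4 vertices, so the decomposition has width 3, which upper-bounds the treewidth. For the lower bound, the 4 vertices {0, 1, 2, 3} are pairwise adjacent, and any tree decomposition puts a clique entirely inside one bag — forcing width ≥ 3. Therefore the treewidth is 3.

3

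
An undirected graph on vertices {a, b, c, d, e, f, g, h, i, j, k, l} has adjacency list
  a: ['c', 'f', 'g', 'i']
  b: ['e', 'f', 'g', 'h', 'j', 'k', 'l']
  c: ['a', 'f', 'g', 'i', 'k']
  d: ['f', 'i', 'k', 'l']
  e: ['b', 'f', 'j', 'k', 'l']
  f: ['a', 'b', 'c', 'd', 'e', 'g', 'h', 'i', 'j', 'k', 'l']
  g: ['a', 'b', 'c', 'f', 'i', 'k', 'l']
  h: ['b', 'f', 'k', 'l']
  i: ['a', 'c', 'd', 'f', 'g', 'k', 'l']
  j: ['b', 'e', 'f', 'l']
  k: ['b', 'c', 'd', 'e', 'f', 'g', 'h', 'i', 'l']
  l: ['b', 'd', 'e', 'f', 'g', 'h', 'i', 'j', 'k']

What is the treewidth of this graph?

4

A width-4 tree decomposition is:
Bags: B1 = {b, f, g, k, l}  B2 = {f, g, i, k, l}  B3 = {b, f, h, k, l}  B4 = {c, f, g, i, k}  B5 = {d, f, i, k, l}  B6 = {b, e, f, k, l}  B7 = {b, e, f, j, l}  B8 = {a, c, f, g, i}
Tree: B1–B2, B1–B3, B2–B4, B2–B5, B3–B6, B6–B7, B4–B8
Each bag holds 5 vertices, so the decomposition has width 4, which upper-bounds the treewidth. For the lower bound, the 5 vertices {b, e, f, j, l} are pairwise adjacent, and any tree decomposition puts a clique entirely inside one bag — forcing width ≥ 4. Therefore the treewidth is 4.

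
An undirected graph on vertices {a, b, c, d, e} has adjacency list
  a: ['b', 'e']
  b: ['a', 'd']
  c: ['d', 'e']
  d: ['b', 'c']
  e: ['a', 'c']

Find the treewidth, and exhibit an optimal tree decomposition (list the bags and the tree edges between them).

Each bag holds 3 vertices, so the decomposition has width 2, which upper-bounds the treewidth. Since b–a–e–c–d–b is a cycle in G, G is not acyclic. Forests are exactly the graphs of treewidth ≤ 1, so tw(G) ≥ 2. Combining the bounds, tw(G) = 2.

Treewidth 2.
One such decomposition:
Bags: B1 = {a, b, e}  B2 = {b, c, e}  B3 = {b, c, d}
Tree: B1–B2, B2–B3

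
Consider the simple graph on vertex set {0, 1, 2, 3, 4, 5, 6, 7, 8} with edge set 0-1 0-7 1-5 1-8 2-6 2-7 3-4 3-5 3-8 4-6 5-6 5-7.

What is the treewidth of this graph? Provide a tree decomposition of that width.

Treewidth 3.
One such decomposition:
Bags: B1 = {2, 3, 4, 6}  B2 = {2, 3, 5, 6}  B3 = {2, 3, 5, 7}  B4 = {3, 5, 7, 8}  B5 = {1, 5, 7, 8}  B6 = {0, 1, 7, 8}
Tree: B1–B2, B2–B3, B3–B4, B4–B5, B5–B6

Each bag holds 4 vertices, so the decomposition has width 3, which upper-bounds the treewidth. For the lower bound: the 4 vertex sets {2,4,6}, {3}, {5}, {0,1,7,8} are disjoint, each induces a connected subgraph, and every pair is joined by at least one edge of G. Contracting each set to a single vertex therefore yields K_{4} as a minor, and since treewidth is minor-monotone, tw(G) ≥ tw(K_{4}) = 3. Therefore the treewidth is 3.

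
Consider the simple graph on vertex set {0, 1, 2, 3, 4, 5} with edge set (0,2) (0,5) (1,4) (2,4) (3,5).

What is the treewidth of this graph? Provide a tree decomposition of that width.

Treewidth 1.
One such decomposition:
Bags: B1 = {3, 5}  B2 = {0, 5}  B3 = {0, 2}  B4 = {2, 4}  B5 = {1, 4}
Tree: B1–B2, B2–B3, B3–B4, B4–B5

Every bag has size at most 2, so the width is 2 − 1 = 1 and tw(G) ≤ 1. Since G has at least one edge (e.g. 3–5), it is not an edgeless graph, so tw(G) ≥ 1. The upper and lower bounds meet at 1, so that is the treewidth.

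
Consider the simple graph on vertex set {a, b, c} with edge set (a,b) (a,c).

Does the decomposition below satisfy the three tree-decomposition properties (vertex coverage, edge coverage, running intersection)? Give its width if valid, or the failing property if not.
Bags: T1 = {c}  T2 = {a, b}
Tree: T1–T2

A tree decomposition must satisfy three properties: every vertex lies in some bag; for every edge, both endpoints lie together in some bag; and for every vertex, the bags containing it form a connected subtree. Here edge (a,c) lies in no bag, so the decomposition is invalid.

No — edge (a,c) lies in no bag.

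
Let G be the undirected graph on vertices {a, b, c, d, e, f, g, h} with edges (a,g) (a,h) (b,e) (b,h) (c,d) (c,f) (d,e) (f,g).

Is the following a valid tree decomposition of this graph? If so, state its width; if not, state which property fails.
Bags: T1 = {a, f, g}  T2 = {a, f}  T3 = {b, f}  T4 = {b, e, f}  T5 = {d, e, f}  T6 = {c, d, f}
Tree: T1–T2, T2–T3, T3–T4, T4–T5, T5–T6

No — vertex h appears in no bag.

A tree decomposition must satisfy three properties: every vertex lies in some bag; for every edge, both endpoints lie together in some bag; and for every vertex, the bags containing it form a connected subtree. Here vertex h appears in no bag, so the decomposition is invalid.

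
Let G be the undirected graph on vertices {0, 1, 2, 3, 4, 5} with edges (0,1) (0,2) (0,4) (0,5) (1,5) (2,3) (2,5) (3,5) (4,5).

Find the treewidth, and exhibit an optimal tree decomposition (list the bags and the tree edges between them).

Every bag has size at most 3, so the width is 3 − 1 = 2 and tw(G) ≤ 2. On the other hand G contains the 3-clique {0, 1, 5}. A clique must lie in a single bag of any decomposition, so no decomposition can have width below 2. The upper and lower bounds meet at 2, so that is the treewidth.

Treewidth 2.
Bags: B1 = {0, 1, 5}  B2 = {0, 4, 5}  B3 = {0, 2, 5}  B4 = {2, 3, 5}
Tree: B1–B2, B1–B3, B3–B4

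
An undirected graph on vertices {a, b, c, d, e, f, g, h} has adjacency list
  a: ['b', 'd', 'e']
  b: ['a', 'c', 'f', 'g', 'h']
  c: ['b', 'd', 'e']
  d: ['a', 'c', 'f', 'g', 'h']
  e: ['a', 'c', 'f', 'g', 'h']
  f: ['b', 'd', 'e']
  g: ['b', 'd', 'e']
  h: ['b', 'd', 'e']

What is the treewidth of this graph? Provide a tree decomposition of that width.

Treewidth 3.
Bags: B1 = {b, d, e, h}  B2 = {a, b, d, e}  B3 = {b, d, e, g}  B4 = {b, d, e, f}  B5 = {b, c, d, e}
Tree: B1–B2, B2–B3, B3–B4, B4–B5

Each bag holds 4 vertices, so the decomposition has width 3, which upper-bounds the treewidth. For the lower bound: the 4 vertex sets {e,h}, {a,d}, {b}, {g} are disjoint, each induces a connected subgraph, and every pair is joined by at least one edge of G. Contracting each set to a single vertex therefore yields K_{4} as a minor, and since treewidth is minor-monotone, tw(G) ≥ tw(K_{4}) = 3. The upper and lower bounds meet at 3, so that is the treewidth.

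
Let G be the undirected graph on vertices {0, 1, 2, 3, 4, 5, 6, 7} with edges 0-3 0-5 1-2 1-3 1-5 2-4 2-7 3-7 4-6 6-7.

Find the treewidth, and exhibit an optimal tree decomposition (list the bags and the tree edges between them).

Each bag holds 3 vertices, so the decomposition has width 2, which upper-bounds the treewidth. Since 0–5–1–3–0 is a cycle in G, G is not acyclic. Forests are exactly the graphs of treewidth ≤ 1, so tw(G) ≥ 2. Therefore the treewidth is 2.

Treewidth 2.
Bags: B1 = {0, 3, 5}  B2 = {1, 3, 5}  B3 = {1, 3, 7}  B4 = {1, 2, 7}  B5 = {2, 6, 7}  B6 = {2, 4, 6}
Tree: B1–B2, B2–B3, B3–B4, B4–B5, B5–B6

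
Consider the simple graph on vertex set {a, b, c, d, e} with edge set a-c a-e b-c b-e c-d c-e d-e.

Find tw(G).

2

A width-2 tree decomposition is:
Bags: B1 = {b, c, e}  B2 = {c, d, e}  B3 = {a, c, e}
Tree: B1–B2, B2–B3
The largest bag has 3 vertices, giving width 2; this decomposition certifies tw(G) ≤ 2. On the other hand G contains the 3-clique {c, d, e}. A clique must lie in a single bag of any decomposition, so no decomposition can have width below 2. Therefore the treewidth is 2.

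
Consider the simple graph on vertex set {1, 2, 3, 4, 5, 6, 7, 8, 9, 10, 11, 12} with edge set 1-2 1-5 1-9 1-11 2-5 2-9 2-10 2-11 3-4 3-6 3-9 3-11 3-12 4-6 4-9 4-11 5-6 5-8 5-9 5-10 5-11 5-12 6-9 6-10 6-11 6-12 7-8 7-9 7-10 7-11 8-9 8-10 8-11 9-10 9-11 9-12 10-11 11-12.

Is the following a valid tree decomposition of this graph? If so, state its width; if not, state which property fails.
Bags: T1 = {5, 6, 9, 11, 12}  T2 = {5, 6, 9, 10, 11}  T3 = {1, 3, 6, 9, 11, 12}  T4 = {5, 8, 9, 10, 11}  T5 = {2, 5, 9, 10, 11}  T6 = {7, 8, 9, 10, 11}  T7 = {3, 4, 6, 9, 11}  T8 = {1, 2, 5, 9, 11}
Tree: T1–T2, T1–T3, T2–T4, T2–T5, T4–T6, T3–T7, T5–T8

No — bags containing vertex 1 are not connected in the tree.

A tree decomposition must satisfy three properties: every vertex lies in some bag; for every edge, both endpoints lie together in some bag; and for every vertex, the bags containing it form a connected subtree. Here bags containing vertex 1 are not connected in the tree, so the decomposition is invalid.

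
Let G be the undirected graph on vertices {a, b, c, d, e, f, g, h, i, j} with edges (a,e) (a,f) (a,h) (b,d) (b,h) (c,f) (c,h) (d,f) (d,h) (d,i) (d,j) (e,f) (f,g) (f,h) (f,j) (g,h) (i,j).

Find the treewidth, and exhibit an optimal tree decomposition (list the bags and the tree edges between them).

Every bag has size at most 3, so the width is 3 − 1 = 2 and tw(G) ≤ 2. Conversely, {d, f, j} is a clique of size 3, and the vertices of any clique must share a bag in every tree decomposition; so some bag has ≥ 3 vertices and tw(G) ≥ 2. Combining the bounds, tw(G) = 2.

Treewidth 2.
One such decomposition:
Bags: B1 = {a, f, h}  B2 = {d, f, h}  B3 = {f, g, h}  B4 = {b, d, h}  B5 = {d, f, j}  B6 = {c, f, h}  B7 = {a, e, f}  B8 = {d, i, j}
Tree: B1–B2, B1–B3, B2–B4, B2–B5, B2–B6, B1–B7, B5–B8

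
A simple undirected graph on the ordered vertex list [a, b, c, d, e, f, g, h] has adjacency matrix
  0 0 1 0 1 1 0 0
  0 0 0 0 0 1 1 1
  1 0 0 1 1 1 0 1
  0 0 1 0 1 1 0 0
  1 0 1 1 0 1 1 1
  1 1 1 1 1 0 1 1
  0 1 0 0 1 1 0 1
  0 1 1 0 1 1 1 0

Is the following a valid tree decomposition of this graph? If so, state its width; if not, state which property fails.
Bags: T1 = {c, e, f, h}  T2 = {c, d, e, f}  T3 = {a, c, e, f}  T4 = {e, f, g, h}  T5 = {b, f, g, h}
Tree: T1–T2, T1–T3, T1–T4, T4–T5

Every vertex of G appears in some bag (union = {a, b, c, d, e, f, g, h}); every edge is covered by a bag; and for each vertex v the set of bags containing v is connected in the bag tree. The decomposition is therefore valid. The largest bag has 4 vertices, so the width is 3.

Yes; width 3.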